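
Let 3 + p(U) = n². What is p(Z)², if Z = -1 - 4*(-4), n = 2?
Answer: 1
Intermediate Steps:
Z = 15 (Z = -1 + 16 = 15)
p(U) = 1 (p(U) = -3 + 2² = -3 + 4 = 1)
p(Z)² = 1² = 1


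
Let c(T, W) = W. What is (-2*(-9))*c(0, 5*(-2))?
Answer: -180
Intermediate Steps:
(-2*(-9))*c(0, 5*(-2)) = (-2*(-9))*(5*(-2)) = 18*(-10) = -180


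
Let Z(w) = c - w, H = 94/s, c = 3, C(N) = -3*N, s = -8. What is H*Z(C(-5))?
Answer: 141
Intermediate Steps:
H = -47/4 (H = 94/(-8) = 94*(-⅛) = -47/4 ≈ -11.750)
Z(w) = 3 - w
H*Z(C(-5)) = -47*(3 - (-3)*(-5))/4 = -47*(3 - 1*15)/4 = -47*(3 - 15)/4 = -47/4*(-12) = 141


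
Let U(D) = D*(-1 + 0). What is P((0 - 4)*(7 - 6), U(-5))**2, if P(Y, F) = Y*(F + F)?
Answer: 1600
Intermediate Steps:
U(D) = -D (U(D) = D*(-1) = -D)
P(Y, F) = 2*F*Y (P(Y, F) = Y*(2*F) = 2*F*Y)
P((0 - 4)*(7 - 6), U(-5))**2 = (2*(-1*(-5))*((0 - 4)*(7 - 6)))**2 = (2*5*(-4*1))**2 = (2*5*(-4))**2 = (-40)**2 = 1600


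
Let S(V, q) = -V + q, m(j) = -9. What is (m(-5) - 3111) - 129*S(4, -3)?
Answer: -2217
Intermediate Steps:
S(V, q) = q - V
(m(-5) - 3111) - 129*S(4, -3) = (-9 - 3111) - 129*(-3 - 1*4) = -3120 - 129*(-3 - 4) = -3120 - 129*(-7) = -3120 + 903 = -2217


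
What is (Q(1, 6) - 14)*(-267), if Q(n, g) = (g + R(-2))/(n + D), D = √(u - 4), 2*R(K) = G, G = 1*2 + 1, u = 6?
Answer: 11481/2 - 4005*√2/2 ≈ 2908.5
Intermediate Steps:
G = 3 (G = 2 + 1 = 3)
R(K) = 3/2 (R(K) = (½)*3 = 3/2)
D = √2 (D = √(6 - 4) = √2 ≈ 1.4142)
Q(n, g) = (3/2 + g)/(n + √2) (Q(n, g) = (g + 3/2)/(n + √2) = (3/2 + g)/(n + √2))
(Q(1, 6) - 14)*(-267) = ((3/2 + 6)/(1 + √2) - 14)*(-267) = ((15/2)/(1 + √2) - 14)*(-267) = (15/(2*(1 + √2)) - 14)*(-267) = (-14 + 15/(2*(1 + √2)))*(-267) = 3738 - 4005/(2*(1 + √2))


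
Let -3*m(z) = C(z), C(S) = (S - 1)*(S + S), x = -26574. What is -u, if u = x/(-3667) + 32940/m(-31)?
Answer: 77412531/1818832 ≈ 42.562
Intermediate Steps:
C(S) = 2*S*(-1 + S) (C(S) = (-1 + S)*(2*S) = 2*S*(-1 + S))
m(z) = -2*z*(-1 + z)/3
u = -77412531/1818832 (u = -26574/(-3667) + 32940/(((⅔)*(-31)*(1 - 1*(-31)))) = -26574*(-1/3667) + 32940/(((⅔)*(-31)*(1 + 31))) = 26574/3667 + 32940/(((⅔)*(-31)*32)) = 26574/3667 + 32940/(-1984/3) = 26574/3667 + 32940*(-3/1984) = 26574/3667 - 24705/496 = -77412531/1818832 ≈ -42.562)
-u = -1*(-77412531/1818832) = 77412531/1818832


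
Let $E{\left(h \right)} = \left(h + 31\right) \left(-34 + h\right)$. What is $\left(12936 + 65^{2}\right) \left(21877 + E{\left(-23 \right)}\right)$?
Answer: $367605781$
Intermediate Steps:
$E{\left(h \right)} = \left(-34 + h\right) \left(31 + h\right)$ ($E{\left(h \right)} = \left(31 + h\right) \left(-34 + h\right) = \left(-34 + h\right) \left(31 + h\right)$)
$\left(12936 + 65^{2}\right) \left(21877 + E{\left(-23 \right)}\right) = \left(12936 + 65^{2}\right) \left(21877 - \left(985 - 529\right)\right) = \left(12936 + 4225\right) \left(21877 + \left(-1054 + 529 + 69\right)\right) = 17161 \left(21877 - 456\right) = 17161 \cdot 21421 = 367605781$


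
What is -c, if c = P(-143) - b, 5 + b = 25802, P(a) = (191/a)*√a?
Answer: 25797 + 191*I*√143/143 ≈ 25797.0 + 15.972*I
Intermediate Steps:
P(a) = 191/√a
b = 25797 (b = -5 + 25802 = 25797)
c = -25797 - 191*I*√143/143 (c = 191/√(-143) - 1*25797 = 191*(-I*√143/143) - 25797 = -191*I*√143/143 - 25797 = -25797 - 191*I*√143/143 ≈ -25797.0 - 15.972*I)
-c = -(-25797 - 191*I*√143/143) = 25797 + 191*I*√143/143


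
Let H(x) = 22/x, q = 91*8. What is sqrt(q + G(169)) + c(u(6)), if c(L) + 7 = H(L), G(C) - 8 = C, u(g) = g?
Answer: -10/3 + sqrt(905) ≈ 26.750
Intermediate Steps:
q = 728
G(C) = 8 + C
c(L) = -7 + 22/L
sqrt(q + G(169)) + c(u(6)) = sqrt(728 + (8 + 169)) + (-7 + 22/6) = sqrt(728 + 177) + (-7 + 22*(1/6)) = sqrt(905) + (-7 + 11/3) = sqrt(905) - 10/3 = -10/3 + sqrt(905)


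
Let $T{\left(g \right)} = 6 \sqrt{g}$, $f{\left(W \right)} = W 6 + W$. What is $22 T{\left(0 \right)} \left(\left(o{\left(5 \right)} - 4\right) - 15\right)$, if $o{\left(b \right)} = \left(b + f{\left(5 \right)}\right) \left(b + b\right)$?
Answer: $0$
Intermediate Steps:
$f{\left(W \right)} = 7 W$ ($f{\left(W \right)} = 6 W + W = 7 W$)
$o{\left(b \right)} = 2 b \left(35 + b\right)$ ($o{\left(b \right)} = \left(b + 7 \cdot 5\right) \left(b + b\right) = \left(b + 35\right) 2 b = \left(35 + b\right) 2 b = 2 b \left(35 + b\right)$)
$22 T{\left(0 \right)} \left(\left(o{\left(5 \right)} - 4\right) - 15\right) = 22 \cdot 6 \sqrt{0} \left(\left(2 \cdot 5 \left(35 + 5\right) - 4\right) - 15\right) = 22 \cdot 6 \cdot 0 \left(\left(2 \cdot 5 \cdot 40 - 4\right) - 15\right) = 22 \cdot 0 \left(\left(400 - 4\right) - 15\right) = 0 \left(396 - 15\right) = 0 \cdot 381 = 0$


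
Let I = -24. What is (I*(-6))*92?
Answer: 13248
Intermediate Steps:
(I*(-6))*92 = -24*(-6)*92 = 144*92 = 13248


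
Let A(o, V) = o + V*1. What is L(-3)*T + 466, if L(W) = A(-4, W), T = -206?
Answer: 1908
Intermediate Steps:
A(o, V) = V + o (A(o, V) = o + V = V + o)
L(W) = -4 + W (L(W) = W - 4 = -4 + W)
L(-3)*T + 466 = (-4 - 3)*(-206) + 466 = -7*(-206) + 466 = 1442 + 466 = 1908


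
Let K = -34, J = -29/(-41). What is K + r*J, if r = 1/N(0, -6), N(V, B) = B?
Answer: -8393/246 ≈ -34.118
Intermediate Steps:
J = 29/41 (J = -29*(-1/41) = 29/41 ≈ 0.70732)
r = -⅙ (r = 1/(-6) = -⅙ ≈ -0.16667)
K + r*J = -34 - ⅙*29/41 = -34 - 29/246 = -8393/246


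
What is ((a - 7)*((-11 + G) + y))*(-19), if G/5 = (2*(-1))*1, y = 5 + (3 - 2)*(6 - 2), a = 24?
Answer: 3876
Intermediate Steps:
y = 9 (y = 5 + 1*4 = 5 + 4 = 9)
G = -10 (G = 5*((2*(-1))*1) = 5*(-2*1) = 5*(-2) = -10)
((a - 7)*((-11 + G) + y))*(-19) = ((24 - 7)*((-11 - 10) + 9))*(-19) = (17*(-21 + 9))*(-19) = (17*(-12))*(-19) = -204*(-19) = 3876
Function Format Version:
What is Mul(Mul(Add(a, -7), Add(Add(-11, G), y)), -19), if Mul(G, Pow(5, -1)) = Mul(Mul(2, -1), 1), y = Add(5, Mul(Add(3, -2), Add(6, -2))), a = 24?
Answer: 3876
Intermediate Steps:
y = 9 (y = Add(5, Mul(1, 4)) = Add(5, 4) = 9)
G = -10 (G = Mul(5, Mul(Mul(2, -1), 1)) = Mul(5, Mul(-2, 1)) = Mul(5, -2) = -10)
Mul(Mul(Add(a, -7), Add(Add(-11, G), y)), -19) = Mul(Mul(Add(24, -7), Add(Add(-11, -10), 9)), -19) = Mul(Mul(17, Add(-21, 9)), -19) = Mul(Mul(17, -12), -19) = Mul(-204, -19) = 3876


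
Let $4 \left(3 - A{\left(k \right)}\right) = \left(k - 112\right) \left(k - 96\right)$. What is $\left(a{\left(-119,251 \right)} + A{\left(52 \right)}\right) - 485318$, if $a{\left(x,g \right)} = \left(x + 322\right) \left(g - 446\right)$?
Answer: $-525560$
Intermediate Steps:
$a{\left(x,g \right)} = \left(-446 + g\right) \left(322 + x\right)$ ($a{\left(x,g \right)} = \left(322 + x\right) \left(-446 + g\right) = \left(-446 + g\right) \left(322 + x\right)$)
$A{\left(k \right)} = 3 - \frac{\left(-112 + k\right) \left(-96 + k\right)}{4}$ ($A{\left(k \right)} = 3 - \frac{\left(k - 112\right) \left(k - 96\right)}{4} = 3 - \frac{\left(-112 + k\right) \left(-96 + k\right)}{4}$)
$\left(a{\left(-119,251 \right)} + A{\left(52 \right)}\right) - 485318 = \left(\left(-143612 - -53074 + 322 \cdot 251 + 251 \left(-119\right)\right) - \left(-19 + 676\right)\right) - 485318 = \left(\left(-143612 + 53074 + 80822 - 29869\right) - 657\right) - 485318 = \left(-39585 - 657\right) - 485318 = -40242 - 485318 = -525560$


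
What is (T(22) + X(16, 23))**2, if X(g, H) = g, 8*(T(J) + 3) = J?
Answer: 3969/16 ≈ 248.06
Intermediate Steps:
T(J) = -3 + J/8
(T(22) + X(16, 23))**2 = ((-3 + (1/8)*22) + 16)**2 = ((-3 + 11/4) + 16)**2 = (-1/4 + 16)**2 = (63/4)**2 = 3969/16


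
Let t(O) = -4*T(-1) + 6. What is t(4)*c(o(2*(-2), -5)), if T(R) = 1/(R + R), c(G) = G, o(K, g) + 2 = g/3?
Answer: -88/3 ≈ -29.333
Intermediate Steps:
o(K, g) = -2 + g/3
T(R) = 1/(2*R)
t(O) = 8 (t(O) = -2/(-1) + 6 = -2*(-1) + 6 = -4*(-½) + 6 = 2 + 6 = 8)
t(4)*c(o(2*(-2), -5)) = 8*(-2 + (⅓)*(-5)) = 8*(-2 - 5/3) = 8*(-11/3) = -88/3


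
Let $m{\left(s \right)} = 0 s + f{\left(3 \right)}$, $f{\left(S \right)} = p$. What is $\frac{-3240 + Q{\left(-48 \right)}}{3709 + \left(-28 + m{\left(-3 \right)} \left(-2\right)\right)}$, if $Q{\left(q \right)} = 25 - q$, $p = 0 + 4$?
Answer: $- \frac{3167}{3673} \approx -0.86224$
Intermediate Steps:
$p = 4$
$f{\left(S \right)} = 4$
$m{\left(s \right)} = 4$ ($m{\left(s \right)} = 0 s + 4 = 0 + 4 = 4$)
$\frac{-3240 + Q{\left(-48 \right)}}{3709 + \left(-28 + m{\left(-3 \right)} \left(-2\right)\right)} = \frac{-3240 + \left(25 - -48\right)}{3709 + \left(-28 + 4 \left(-2\right)\right)} = \frac{-3240 + \left(25 + 48\right)}{3709 - 36} = \frac{-3240 + 73}{3709 - 36} = - \frac{3167}{3673}$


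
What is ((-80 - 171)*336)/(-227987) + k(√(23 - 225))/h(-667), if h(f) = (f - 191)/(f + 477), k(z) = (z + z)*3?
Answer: 84336/227987 + 190*I*√202/143 ≈ 0.36992 + 18.884*I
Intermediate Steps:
k(z) = 6*z (k(z) = (2*z)*3 = 6*z)
h(f) = (-191 + f)/(477 + f)
((-80 - 171)*336)/(-227987) + k(√(23 - 225))/h(-667) = ((-80 - 171)*336)/(-227987) + (6*√(23 - 225))/(((-191 - 667)/(477 - 667))) = -251*336*(-1/227987) + (6*√(-202))/((-858/(-190))) = -84336*(-1/227987) + (6*(I*√202))/((-1/190*(-858))) = 84336/227987 + (6*I*√202)/(429/95) = 84336/227987 + (6*I*√202)*(95/429) = 84336/227987 + 190*I*√202/143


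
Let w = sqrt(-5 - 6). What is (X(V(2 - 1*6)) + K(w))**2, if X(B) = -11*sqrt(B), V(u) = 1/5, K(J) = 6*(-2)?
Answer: 841/5 + 264*sqrt(5)/5 ≈ 286.26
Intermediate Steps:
w = I*sqrt(11) (w = sqrt(-11) = I*sqrt(11) ≈ 3.3166*I)
K(J) = -12
V(u) = 1/5
(X(V(2 - 1*6)) + K(w))**2 = (-11*sqrt(5)/5 - 12)**2 = (-12 - 11*sqrt(5)/5)**2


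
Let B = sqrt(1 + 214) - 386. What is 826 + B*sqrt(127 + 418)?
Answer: 826 + sqrt(545)*(-386 + sqrt(215)) ≈ -7843.0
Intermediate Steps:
B = -386 + sqrt(215) (B = sqrt(215) - 386 = -386 + sqrt(215) ≈ -371.34)
826 + B*sqrt(127 + 418) = 826 + (-386 + sqrt(215))*sqrt(127 + 418) = 826 + (-386 + sqrt(215))*sqrt(545) = 826 + sqrt(545)*(-386 + sqrt(215))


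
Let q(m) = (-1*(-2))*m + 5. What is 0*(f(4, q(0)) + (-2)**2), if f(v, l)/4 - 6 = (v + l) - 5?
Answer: 0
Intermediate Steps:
q(m) = 5 + 2*m (q(m) = 2*m + 5 = 5 + 2*m)
f(v, l) = 4 + 4*l + 4*v (f(v, l) = 24 + 4*((v + l) - 5) = 24 + 4*((l + v) - 5) = 24 + 4*(-5 + l + v) = 24 + (-20 + 4*l + 4*v) = 4 + 4*l + 4*v)
0*(f(4, q(0)) + (-2)**2) = 0*((4 + 4*(5 + 2*0) + 4*4) + (-2)**2) = 0*((4 + 4*(5 + 0) + 16) + 4) = 0*((4 + 4*5 + 16) + 4) = 0*((4 + 20 + 16) + 4) = 0*(40 + 4) = 0*44 = 0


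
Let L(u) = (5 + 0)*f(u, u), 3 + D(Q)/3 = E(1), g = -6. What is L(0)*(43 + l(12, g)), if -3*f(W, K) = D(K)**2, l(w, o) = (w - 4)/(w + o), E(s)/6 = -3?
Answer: -293265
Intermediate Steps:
E(s) = -18 (E(s) = 6*(-3) = -18)
D(Q) = -63 (D(Q) = -9 + 3*(-18) = -9 - 54 = -63)
l(w, o) = (-4 + w)/(o + w)
f(W, K) = -1323 (f(W, K) = -1/3*(-63)**2 = -1/3*3969 = -1323)
L(u) = -6615 (L(u) = (5 + 0)*(-1323) = 5*(-1323) = -6615)
L(0)*(43 + l(12, g)) = -6615*(43 + (-4 + 12)/(-6 + 12)) = -6615*(43 + 8/6) = -6615*(43 + (1/6)*8) = -6615*(43 + 4/3) = -6615*133/3 = -293265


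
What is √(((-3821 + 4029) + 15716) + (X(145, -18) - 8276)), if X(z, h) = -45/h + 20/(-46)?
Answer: √16187538/46 ≈ 87.465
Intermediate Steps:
X(z, h) = -10/23 - 45/h (X(z, h) = -45/h + 20*(-1/46) = -45/h - 10/23 = -10/23 - 45/h)
√(((-3821 + 4029) + 15716) + (X(145, -18) - 8276)) = √(((-3821 + 4029) + 15716) + ((-10/23 - 45/(-18)) - 8276)) = √((208 + 15716) + ((-10/23 - 45*(-1/18)) - 8276)) = √(15924 + ((-10/23 + 5/2) - 8276)) = √(15924 + (95/46 - 8276)) = √(15924 - 380601/46) = √(351903/46) = √16187538/46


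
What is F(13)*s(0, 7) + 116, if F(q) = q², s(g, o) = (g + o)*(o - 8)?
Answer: -1067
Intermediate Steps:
s(g, o) = (-8 + o)*(g + o) (s(g, o) = (g + o)*(-8 + o) = (-8 + o)*(g + o))
F(13)*s(0, 7) + 116 = 13²*(7² - 8*0 - 8*7 + 0*7) + 116 = 169*(49 + 0 - 56 + 0) + 116 = 169*(-7) + 116 = -1183 + 116 = -1067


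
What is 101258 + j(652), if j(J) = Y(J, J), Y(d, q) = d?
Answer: 101910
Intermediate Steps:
j(J) = J
101258 + j(652) = 101258 + 652 = 101910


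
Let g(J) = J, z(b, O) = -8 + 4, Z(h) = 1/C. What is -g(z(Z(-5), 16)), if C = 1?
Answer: 4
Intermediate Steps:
Z(h) = 1 (Z(h) = 1/1 = 1)
z(b, O) = -4
-g(z(Z(-5), 16)) = -1*(-4) = 4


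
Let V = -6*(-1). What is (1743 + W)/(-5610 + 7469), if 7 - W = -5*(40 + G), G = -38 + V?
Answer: 1790/1859 ≈ 0.96288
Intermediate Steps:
V = 6
G = -32 (G = -38 + 6 = -32)
W = 47 (W = 7 - (-5)*(40 - 32) = 7 - (-5)*8 = 7 - 1*(-40) = 7 + 40 = 47)
(1743 + W)/(-5610 + 7469) = (1743 + 47)/(-5610 + 7469) = 1790/1859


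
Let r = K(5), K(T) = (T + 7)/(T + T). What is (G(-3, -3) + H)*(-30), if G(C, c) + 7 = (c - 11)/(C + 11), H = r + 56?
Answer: -2907/2 ≈ -1453.5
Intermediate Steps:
K(T) = (7 + T)/(2*T) (K(T) = (7 + T)/((2*T)) = (7 + T)*(1/(2*T)) = (7 + T)/(2*T))
r = 6/5 (r = (½)*(7 + 5)/5 = (½)*(⅕)*12 = 6/5 ≈ 1.2000)
H = 286/5 (H = 6/5 + 56 = 286/5 ≈ 57.200)
G(C, c) = -7 + (-11 + c)/(11 + C) (G(C, c) = -7 + (c - 11)/(C + 11) = -7 + (-11 + c)/(11 + C))
(G(-3, -3) + H)*(-30) = ((-88 - 3 - 7*(-3))/(11 - 3) + 286/5)*(-30) = ((-88 - 3 + 21)/8 + 286/5)*(-30) = ((⅛)*(-70) + 286/5)*(-30) = (-35/4 + 286/5)*(-30) = (969/20)*(-30) = -2907/2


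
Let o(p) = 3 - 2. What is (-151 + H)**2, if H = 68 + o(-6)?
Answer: 6724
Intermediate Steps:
o(p) = 1
H = 69 (H = 68 + 1 = 69)
(-151 + H)**2 = (-151 + 69)**2 = (-82)**2 = 6724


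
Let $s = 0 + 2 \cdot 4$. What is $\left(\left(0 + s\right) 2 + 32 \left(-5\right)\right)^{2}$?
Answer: $20736$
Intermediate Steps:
$s = 8$ ($s = 0 + 8 = 8$)
$\left(\left(0 + s\right) 2 + 32 \left(-5\right)\right)^{2} = \left(\left(0 + 8\right) 2 + 32 \left(-5\right)\right)^{2} = \left(8 \cdot 2 - 160\right)^{2} = \left(16 - 160\right)^{2} = \left(-144\right)^{2} = 20736$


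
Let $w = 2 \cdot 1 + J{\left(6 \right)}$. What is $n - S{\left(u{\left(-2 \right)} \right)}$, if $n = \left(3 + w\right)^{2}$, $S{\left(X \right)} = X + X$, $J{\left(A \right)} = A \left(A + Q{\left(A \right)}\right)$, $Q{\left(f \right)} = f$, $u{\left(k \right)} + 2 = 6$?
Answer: $5921$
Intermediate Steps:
$u{\left(k \right)} = 4$ ($u{\left(k \right)} = -2 + 6 = 4$)
$J{\left(A \right)} = 2 A^{2}$ ($J{\left(A \right)} = A \left(A + A\right) = A 2 A = 2 A^{2}$)
$S{\left(X \right)} = 2 X$
$w = 74$ ($w = 2 \cdot 1 + 2 \cdot 6^{2} = 2 + 2 \cdot 36 = 2 + 72 = 74$)
$n = 5929$ ($n = \left(3 + 74\right)^{2} = 77^{2} = 5929$)
$n - S{\left(u{\left(-2 \right)} \right)} = 5929 - 2 \cdot 4 = 5929 - 8 = 5921$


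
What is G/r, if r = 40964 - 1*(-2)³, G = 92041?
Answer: 92041/40972 ≈ 2.2464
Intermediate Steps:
r = 40972 (r = 40964 - 1*(-8) = 40964 + 8 = 40972)
G/r = 92041/40972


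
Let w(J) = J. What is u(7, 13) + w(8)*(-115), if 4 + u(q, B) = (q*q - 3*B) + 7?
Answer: -907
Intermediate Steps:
u(q, B) = 3 + q**2 - 3*B (u(q, B) = -4 + ((q*q - 3*B) + 7) = -4 + ((q**2 - 3*B) + 7) = -4 + (7 + q**2 - 3*B) = 3 + q**2 - 3*B)
u(7, 13) + w(8)*(-115) = (3 + 7**2 - 3*13) + 8*(-115) = (3 + 49 - 39) - 920 = 13 - 920 = -907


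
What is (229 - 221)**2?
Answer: 64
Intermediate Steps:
(229 - 221)**2 = 8**2 = 64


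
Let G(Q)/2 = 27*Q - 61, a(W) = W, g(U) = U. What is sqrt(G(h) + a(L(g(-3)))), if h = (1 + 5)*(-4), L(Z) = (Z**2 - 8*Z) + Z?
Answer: 2*I*sqrt(347) ≈ 37.256*I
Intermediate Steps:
L(Z) = Z**2 - 7*Z
h = -24 (h = 6*(-4) = -24)
G(Q) = -122 + 54*Q (G(Q) = 2*(27*Q - 61) = 2*(-61 + 27*Q) = -122 + 54*Q)
sqrt(G(h) + a(L(g(-3)))) = sqrt((-122 + 54*(-24)) - 3*(-7 - 3)) = sqrt((-122 - 1296) - 3*(-10)) = sqrt(-1418 + 30) = sqrt(-1388) = 2*I*sqrt(347)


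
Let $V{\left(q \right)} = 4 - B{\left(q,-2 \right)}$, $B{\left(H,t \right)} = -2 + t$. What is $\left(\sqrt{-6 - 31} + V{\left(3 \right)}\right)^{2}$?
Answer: $\left(8 + i \sqrt{37}\right)^{2} \approx 27.0 + 97.324 i$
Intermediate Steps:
$V{\left(q \right)} = 8$ ($V{\left(q \right)} = 4 - \left(-2 - 2\right) = 4 - -4 = 4 + 4 = 8$)
$\left(\sqrt{-6 - 31} + V{\left(3 \right)}\right)^{2} = \left(\sqrt{-6 - 31} + 8\right)^{2} = \left(\sqrt{-37} + 8\right)^{2} = \left(i \sqrt{37} + 8\right)^{2} = \left(8 + i \sqrt{37}\right)^{2}$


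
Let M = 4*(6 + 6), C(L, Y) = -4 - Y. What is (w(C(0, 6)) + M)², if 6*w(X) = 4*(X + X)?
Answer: 10816/9 ≈ 1201.8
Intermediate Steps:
w(X) = 4*X/3 (w(X) = (4*(X + X))/6 = (4*(2*X))/6 = (8*X)/6 = 4*X/3)
M = 48 (M = 4*12 = 48)
(w(C(0, 6)) + M)² = (4*(-4 - 1*6)/3 + 48)² = (4*(-4 - 6)/3 + 48)² = ((4/3)*(-10) + 48)² = (-40/3 + 48)² = (104/3)² = 10816/9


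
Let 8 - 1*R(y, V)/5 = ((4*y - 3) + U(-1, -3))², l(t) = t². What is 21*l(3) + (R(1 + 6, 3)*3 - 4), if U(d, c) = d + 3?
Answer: -10630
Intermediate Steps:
U(d, c) = 3 + d
R(y, V) = 40 - 5*(-1 + 4*y)² (R(y, V) = 40 - 5*((4*y - 3) + (3 - 1))² = 40 - 5*((-3 + 4*y) + 2)² = 40 - 5*(-1 + 4*y)²)
21*l(3) + (R(1 + 6, 3)*3 - 4) = 21*3² + ((40 - 5*(-1 + 4*(1 + 6))²)*3 - 4) = 21*9 + ((40 - 5*(-1 + 4*7)²)*3 - 4) = 189 + ((40 - 5*(-1 + 28)²)*3 - 4) = 189 + ((40 - 5*27²)*3 - 4) = 189 + ((40 - 5*729)*3 - 4) = 189 + ((40 - 3645)*3 - 4) = 189 + (-3605*3 - 4) = 189 + (-10815 - 4) = 189 - 10819 = -10630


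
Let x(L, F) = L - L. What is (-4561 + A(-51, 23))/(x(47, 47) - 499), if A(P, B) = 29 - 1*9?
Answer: 4541/499 ≈ 9.1002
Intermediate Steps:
A(P, B) = 20 (A(P, B) = 29 - 9 = 20)
x(L, F) = 0
(-4561 + A(-51, 23))/(x(47, 47) - 499) = (-4561 + 20)/(0 - 499) = -4541/(-499) = -4541*(-1/499) = 4541/499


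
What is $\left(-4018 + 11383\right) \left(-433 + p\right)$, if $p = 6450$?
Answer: $44315205$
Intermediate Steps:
$\left(-4018 + 11383\right) \left(-433 + p\right) = \left(-4018 + 11383\right) \left(-433 + 6450\right) = 7365 \cdot 6017 = 44315205$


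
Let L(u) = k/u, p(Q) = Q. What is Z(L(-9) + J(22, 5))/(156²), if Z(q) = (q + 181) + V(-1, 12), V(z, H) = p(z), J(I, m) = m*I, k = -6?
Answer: 109/9126 ≈ 0.011944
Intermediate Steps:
J(I, m) = I*m
V(z, H) = z
L(u) = -6/u
Z(q) = 180 + q (Z(q) = (q + 181) - 1 = (181 + q) - 1 = 180 + q)
Z(L(-9) + J(22, 5))/(156²) = (180 + (-6/(-9) + 22*5))/(156²) = (180 + (-6*(-⅑) + 110))/24336 = (180 + (⅔ + 110))*(1/24336) = (180 + 332/3)*(1/24336) = (872/3)*(1/24336) = 109/9126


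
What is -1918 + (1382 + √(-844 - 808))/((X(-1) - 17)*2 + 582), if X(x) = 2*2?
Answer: -532513/278 + I*√413/278 ≈ -1915.5 + 0.073102*I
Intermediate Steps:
X(x) = 4
-1918 + (1382 + √(-844 - 808))/((X(-1) - 17)*2 + 582) = -1918 + (1382 + √(-844 - 808))/((4 - 17)*2 + 582) = -1918 + (1382 + √(-1652))/(-13*2 + 582) = -1918 + (1382 + 2*I*√413)/(-26 + 582) = -1918 + (1382 + 2*I*√413)/556 = -1918 + (1382 + 2*I*√413)*(1/556) = -1918 + (691/278 + I*√413/278) = -532513/278 + I*√413/278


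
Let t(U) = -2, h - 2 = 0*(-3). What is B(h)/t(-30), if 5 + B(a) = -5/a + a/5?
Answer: 71/20 ≈ 3.5500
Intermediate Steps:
h = 2 (h = 2 + 0*(-3) = 2 + 0 = 2)
B(a) = -5 - 5/a + a/5 (B(a) = -5 + (-5/a + a/5) = -5 - 5/a + a/5)
B(h)/t(-30) = (-5 - 5/2 + (⅕)*2)/(-2) = (-5 - 5*½ + ⅖)*(-½) = (-5 - 5/2 + ⅖)*(-½) = -71/10*(-½) = 71/20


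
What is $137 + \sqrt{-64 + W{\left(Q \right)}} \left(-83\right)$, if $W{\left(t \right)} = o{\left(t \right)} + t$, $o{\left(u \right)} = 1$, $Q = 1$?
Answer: $137 - 83 i \sqrt{62} \approx 137.0 - 653.54 i$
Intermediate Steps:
$W{\left(t \right)} = 1 + t$
$137 + \sqrt{-64 + W{\left(Q \right)}} \left(-83\right) = 137 + \sqrt{-64 + \left(1 + 1\right)} \left(-83\right) = 137 + \sqrt{-64 + 2} \left(-83\right) = 137 + \sqrt{-62} \left(-83\right) = 137 + i \sqrt{62} \left(-83\right) = 137 - 83 i \sqrt{62}$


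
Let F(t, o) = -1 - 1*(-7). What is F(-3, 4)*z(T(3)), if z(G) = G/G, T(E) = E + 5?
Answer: 6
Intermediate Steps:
T(E) = 5 + E
z(G) = 1
F(t, o) = 6 (F(t, o) = -1 + 7 = 6)
F(-3, 4)*z(T(3)) = 6*1 = 6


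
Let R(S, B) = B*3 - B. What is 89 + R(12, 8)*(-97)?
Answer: -1463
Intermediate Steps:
R(S, B) = 2*B (R(S, B) = 3*B - B = 2*B)
89 + R(12, 8)*(-97) = 89 + (2*8)*(-97) = 89 + 16*(-97) = 89 - 1552 = -1463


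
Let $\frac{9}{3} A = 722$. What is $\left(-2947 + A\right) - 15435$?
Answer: $- \frac{54424}{3} \approx -18141.0$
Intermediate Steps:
$A = \frac{722}{3}$ ($A = \frac{1}{3} \cdot 722 = \frac{722}{3} \approx 240.67$)
$\left(-2947 + A\right) - 15435 = \left(-2947 + \frac{722}{3}\right) - 15435 = - \frac{8119}{3} - 15435 = - \frac{54424}{3}$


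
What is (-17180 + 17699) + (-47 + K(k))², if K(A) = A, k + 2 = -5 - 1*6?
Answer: 4119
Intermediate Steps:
k = -13 (k = -2 + (-5 - 1*6) = -2 + (-5 - 6) = -2 - 11 = -13)
(-17180 + 17699) + (-47 + K(k))² = (-17180 + 17699) + (-47 - 13)² = 519 + (-60)² = 519 + 3600 = 4119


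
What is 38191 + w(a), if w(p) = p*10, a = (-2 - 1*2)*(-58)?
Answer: 40511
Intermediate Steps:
a = 232 (a = (-2 - 2)*(-58) = -4*(-58) = 232)
w(p) = 10*p
38191 + w(a) = 38191 + 10*232 = 38191 + 2320 = 40511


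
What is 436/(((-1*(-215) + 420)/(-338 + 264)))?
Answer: -32264/635 ≈ -50.809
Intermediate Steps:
436/(((-1*(-215) + 420)/(-338 + 264))) = 436/(((215 + 420)/(-74))) = 436/((635*(-1/74))) = 436/(-635/74) = 436*(-74/635) = -32264/635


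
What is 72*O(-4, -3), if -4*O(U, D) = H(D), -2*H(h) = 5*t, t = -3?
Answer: -135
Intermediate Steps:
H(h) = 15/2 (H(h) = -5*(-3)/2 = -½*(-15) = 15/2)
O(U, D) = -15/8 (O(U, D) = -¼*15/2 = -15/8)
72*O(-4, -3) = 72*(-15/8) = -135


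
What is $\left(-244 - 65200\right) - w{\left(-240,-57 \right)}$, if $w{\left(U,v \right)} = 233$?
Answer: $-65677$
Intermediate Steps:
$\left(-244 - 65200\right) - w{\left(-240,-57 \right)} = \left(-244 - 65200\right) - 233 = -65444 - 233 = -65677$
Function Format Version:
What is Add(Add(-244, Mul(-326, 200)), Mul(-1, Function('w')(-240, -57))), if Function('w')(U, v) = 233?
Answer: -65677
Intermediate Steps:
Add(Add(-244, Mul(-326, 200)), Mul(-1, Function('w')(-240, -57))) = Add(Add(-244, Mul(-326, 200)), Mul(-1, 233)) = Add(Add(-244, -65200), -233) = Add(-65444, -233) = -65677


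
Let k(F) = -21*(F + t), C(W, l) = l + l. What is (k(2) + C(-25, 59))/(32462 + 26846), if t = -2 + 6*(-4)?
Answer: 311/29654 ≈ 0.010488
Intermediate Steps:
C(W, l) = 2*l
t = -26 (t = -2 - 24 = -26)
k(F) = 546 - 21*F (k(F) = -21*(F - 26) = -21*(-26 + F) = 546 - 21*F)
(k(2) + C(-25, 59))/(32462 + 26846) = ((546 - 21*2) + 2*59)/(32462 + 26846) = ((546 - 42) + 118)/59308 = (504 + 118)*(1/59308) = 622*(1/59308) = 311/29654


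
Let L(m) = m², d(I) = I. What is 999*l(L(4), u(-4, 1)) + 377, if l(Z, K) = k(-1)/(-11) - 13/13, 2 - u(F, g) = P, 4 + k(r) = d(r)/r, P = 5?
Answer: -3845/11 ≈ -349.55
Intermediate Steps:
k(r) = -3 (k(r) = -4 + r/r = -4 + 1 = -3)
u(F, g) = -3 (u(F, g) = 2 - 1*5 = 2 - 5 = -3)
l(Z, K) = -8/11 (l(Z, K) = -3/(-11) - 13/13 = -3*(-1/11) - 13*1/13 = 3/11 - 1 = -8/11)
999*l(L(4), u(-4, 1)) + 377 = 999*(-8/11) + 377 = -7992/11 + 377 = -3845/11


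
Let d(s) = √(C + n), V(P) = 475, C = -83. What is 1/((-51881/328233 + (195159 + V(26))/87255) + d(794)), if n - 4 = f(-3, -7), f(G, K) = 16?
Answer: 189936013467677898645/6137568354405302036296 - 273415968457358424075*I*√7/6137568354405302036296 ≈ 0.030946 - 0.11786*I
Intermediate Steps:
n = 20 (n = 4 + 16 = 20)
d(s) = 3*I*√7 (d(s) = √(-83 + 20) = √(-63) = 3*I*√7)
1/((-51881/328233 + (195159 + V(26))/87255) + d(794)) = 1/((-51881/328233 + (195159 + 475)/87255) + 3*I*√7) = 1/((-51881*1/328233 + 195634*(1/87255)) + 3*I*√7) = 1/((-51881/328233 + 195634/87255) + 3*I*√7) = 1/(19895552689/9546656805 + 3*I*√7)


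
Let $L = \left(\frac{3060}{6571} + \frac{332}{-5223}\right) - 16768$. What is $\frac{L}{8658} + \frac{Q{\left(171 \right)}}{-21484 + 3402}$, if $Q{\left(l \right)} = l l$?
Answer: $- \frac{9547235088732613}{2686491951193674} \approx -3.5538$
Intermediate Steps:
$Q{\left(l \right)} = l^{2}$
$L = - \frac{575469542936}{34320333}$ ($L = \left(3060 \cdot \frac{1}{6571} + 332 \left(- \frac{1}{5223}\right)\right) - 16768 = \left(\frac{3060}{6571} - \frac{332}{5223}\right) - 16768 = \frac{13800808}{34320333} - 16768 = - \frac{575469542936}{34320333} \approx -16768.0$)
$\frac{L}{8658} + \frac{Q{\left(171 \right)}}{-21484 + 3402} = - \frac{575469542936}{34320333 \cdot 8658} + \frac{171^{2}}{-21484 + 3402} = \left(- \frac{575469542936}{34320333}\right) \frac{1}{8658} + \frac{29241}{-18082} = - \frac{287734771468}{148572721557} + 29241 \left(- \frac{1}{18082}\right) = - \frac{287734771468}{148572721557} - \frac{29241}{18082} = - \frac{9547235088732613}{2686491951193674}$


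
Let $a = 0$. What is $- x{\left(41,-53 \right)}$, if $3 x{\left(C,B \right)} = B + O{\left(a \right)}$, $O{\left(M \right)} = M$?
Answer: $\frac{53}{3} \approx 17.667$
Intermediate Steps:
$x{\left(C,B \right)} = \frac{B}{3}$ ($x{\left(C,B \right)} = \frac{B + 0}{3} = \frac{B}{3}$)
$- x{\left(41,-53 \right)} = - \frac{-53}{3} = \left(-1\right) \left(- \frac{53}{3}\right) = \frac{53}{3}$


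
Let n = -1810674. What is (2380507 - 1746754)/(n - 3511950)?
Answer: -211251/1774208 ≈ -0.11907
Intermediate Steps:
(2380507 - 1746754)/(n - 3511950) = (2380507 - 1746754)/(-1810674 - 3511950) = 633753/(-5322624) = 633753*(-1/5322624) = -211251/1774208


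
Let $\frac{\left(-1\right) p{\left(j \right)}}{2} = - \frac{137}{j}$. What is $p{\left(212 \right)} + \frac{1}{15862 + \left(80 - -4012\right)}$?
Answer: $\frac{683451}{528781} \approx 1.2925$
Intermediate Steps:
$p{\left(j \right)} = \frac{274}{j}$ ($p{\left(j \right)} = - 2 \left(- \frac{137}{j}\right) = \frac{274}{j}$)
$p{\left(212 \right)} + \frac{1}{15862 + \left(80 - -4012\right)} = \frac{274}{212} + \frac{1}{15862 + \left(80 - -4012\right)} = 274 \cdot \frac{1}{212} + \frac{1}{15862 + \left(80 + 4012\right)} = \frac{137}{106} + \frac{1}{15862 + 4092} = \frac{137}{106} + \frac{1}{19954} = \frac{683451}{528781}$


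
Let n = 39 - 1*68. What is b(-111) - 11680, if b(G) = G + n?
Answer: -11820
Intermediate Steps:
n = -29 (n = 39 - 68 = -29)
b(G) = -29 + G (b(G) = G - 29 = -29 + G)
b(-111) - 11680 = (-29 - 111) - 11680 = -140 - 11680 = -11820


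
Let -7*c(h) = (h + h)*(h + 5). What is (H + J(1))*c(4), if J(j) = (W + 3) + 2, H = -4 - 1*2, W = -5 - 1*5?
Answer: 792/7 ≈ 113.14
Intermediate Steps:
W = -10 (W = -5 - 5 = -10)
H = -6 (H = -4 - 2 = -6)
c(h) = -2*h*(5 + h)/7 (c(h) = -(h + h)*(h + 5)/7 = -2*h*(5 + h)/7)
J(j) = -5 (J(j) = (-10 + 3) + 2 = -7 + 2 = -5)
(H + J(1))*c(4) = (-6 - 5)*(-2/7*4*(5 + 4)) = -(-22)*4*9/7 = -11*(-72/7) = 792/7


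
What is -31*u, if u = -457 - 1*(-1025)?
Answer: -17608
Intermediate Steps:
u = 568 (u = -457 + 1025 = 568)
-31*u = -31*568 = -17608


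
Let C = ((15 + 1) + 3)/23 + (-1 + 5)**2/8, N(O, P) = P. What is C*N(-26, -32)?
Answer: -2080/23 ≈ -90.435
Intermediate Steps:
C = 65/23 (C = (16 + 3)*(1/23) + 4**2*(1/8) = 19*(1/23) + 16*(1/8) = 19/23 + 2 = 65/23 ≈ 2.8261)
C*N(-26, -32) = (65/23)*(-32) = -2080/23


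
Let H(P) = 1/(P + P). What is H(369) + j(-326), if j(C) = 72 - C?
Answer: 293725/738 ≈ 398.00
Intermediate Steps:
H(P) = 1/(2*P)
H(369) + j(-326) = (1/2)/369 + (72 - 1*(-326)) = (1/2)*(1/369) + (72 + 326) = 1/738 + 398 = 293725/738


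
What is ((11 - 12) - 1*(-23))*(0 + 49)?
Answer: 1078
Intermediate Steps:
((11 - 12) - 1*(-23))*(0 + 49) = (-1 + 23)*49 = 22*49 = 1078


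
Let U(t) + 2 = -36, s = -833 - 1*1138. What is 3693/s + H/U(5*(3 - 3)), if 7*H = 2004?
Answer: -822037/87381 ≈ -9.4075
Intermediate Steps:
s = -1971 (s = -833 - 1138 = -1971)
U(t) = -38 (U(t) = -2 - 36 = -38)
H = 2004/7 (H = (⅐)*2004 = 2004/7 ≈ 286.29)
3693/s + H/U(5*(3 - 3)) = 3693/(-1971) + (2004/7)/(-38) = 3693*(-1/1971) + (2004/7)*(-1/38) = -1231/657 - 1002/133 = -822037/87381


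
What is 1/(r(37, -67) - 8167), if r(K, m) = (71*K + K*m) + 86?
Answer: -1/7933 ≈ -0.00012606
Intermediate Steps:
r(K, m) = 86 + 71*K + K*m
1/(r(37, -67) - 8167) = 1/((86 + 71*37 + 37*(-67)) - 8167) = 1/((86 + 2627 - 2479) - 8167) = 1/(234 - 8167) = 1/(-7933) = -1/7933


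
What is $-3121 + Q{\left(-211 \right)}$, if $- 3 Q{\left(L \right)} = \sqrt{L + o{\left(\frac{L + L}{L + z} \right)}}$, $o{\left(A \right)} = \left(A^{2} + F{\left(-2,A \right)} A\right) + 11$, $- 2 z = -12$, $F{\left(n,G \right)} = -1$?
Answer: $-3121 - \frac{11 i \sqrt{7634}}{205} \approx -3121.0 - 4.6883 i$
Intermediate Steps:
$z = 6$ ($z = \left(- \frac{1}{2}\right) \left(-12\right) = 6$)
$o{\left(A \right)} = 11 + A^{2} - A$ ($o{\left(A \right)} = \left(A^{2} - A\right) + 11 = 11 + A^{2} - A$)
$Q{\left(L \right)} = - \frac{\sqrt{11 + L - \frac{2 L}{6 + L} + \frac{4 L^{2}}{\left(6 + L\right)^{2}}}}{3}$ ($Q{\left(L \right)} = - \frac{\sqrt{L + \left(11 + \left(\frac{L + L}{L + 6}\right)^{2} - \frac{L + L}{L + 6}\right)}}{3} = - \frac{\sqrt{L + \left(11 + \left(\frac{2 L}{6 + L}\right)^{2} - \frac{2 L}{6 + L}\right)}}{3} = - \frac{\sqrt{L + \left(11 + \frac{4 L^{2}}{\left(6 + L\right)^{2}} - \frac{2 L}{6 + L}\right)}}{3} = - \frac{\sqrt{L + \left(11 - \frac{2 L}{6 + L} + \frac{4 L^{2}}{\left(6 + L\right)^{2}}\right)}}{3} = - \frac{\sqrt{11 + L - \frac{2 L}{6 + L} + \frac{4 L^{2}}{\left(6 + L\right)^{2}}}}{3}$)
$-3121 + Q{\left(-211 \right)} = -3121 - \frac{\sqrt{\frac{396 + \left(-211\right)^{3} + 25 \left(-211\right)^{2} + 156 \left(-211\right)}{36 + \left(-211\right)^{2} + 12 \left(-211\right)}}}{3} = -3121 - \frac{\sqrt{\frac{396 - 9393931 + 25 \cdot 44521 - 32916}{36 + 44521 - 2532}}}{3} = -3121 - \frac{\sqrt{\frac{396 - 9393931 + 1113025 - 32916}{42025}}}{3} = -3121 - \frac{\sqrt{\frac{1}{42025} \left(-8313426\right)}}{3} = -3121 - \frac{\sqrt{- \frac{8313426}{42025}}}{3} = -3121 - \frac{\frac{33}{205} i \sqrt{7634}}{3} = -3121 - \frac{11 i \sqrt{7634}}{205}$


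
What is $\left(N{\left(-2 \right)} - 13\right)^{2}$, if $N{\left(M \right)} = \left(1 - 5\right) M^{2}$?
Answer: $841$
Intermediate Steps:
$N{\left(M \right)} = - 4 M^{2}$
$\left(N{\left(-2 \right)} - 13\right)^{2} = \left(- 4 \left(-2\right)^{2} - 13\right)^{2} = \left(\left(-4\right) 4 - 13\right)^{2} = \left(-16 - 13\right)^{2} = \left(-29\right)^{2} = 841$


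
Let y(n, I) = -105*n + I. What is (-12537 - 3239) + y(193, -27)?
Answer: -36068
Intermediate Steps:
y(n, I) = I - 105*n
(-12537 - 3239) + y(193, -27) = (-12537 - 3239) + (-27 - 105*193) = -15776 + (-27 - 20265) = -15776 - 20292 = -36068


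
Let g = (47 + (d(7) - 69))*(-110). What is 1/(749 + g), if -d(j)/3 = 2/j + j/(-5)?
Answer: 7/19609 ≈ 0.00035698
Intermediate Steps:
d(j) = -6/j + 3*j/5 (d(j) = -3*(2/j + j/(-5)) = -3*(2/j + j*(-⅕)) = -3*(2/j - j/5) = -6/j + 3*j/5)
g = 14366/7 (g = (47 + ((-6/7 + (⅗)*7) - 69))*(-110) = (47 + ((-6*⅐ + 21/5) - 69))*(-110) = (47 + ((-6/7 + 21/5) - 69))*(-110) = (47 + (117/35 - 69))*(-110) = (47 - 2298/35)*(-110) = -653/35*(-110) = 14366/7 ≈ 2052.3)
1/(749 + g) = 1/(749 + 14366/7) = 1/(19609/7) = 7/19609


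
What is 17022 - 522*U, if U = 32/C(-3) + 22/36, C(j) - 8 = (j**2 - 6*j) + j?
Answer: 16181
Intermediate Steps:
C(j) = 8 + j**2 - 5*j (C(j) = 8 + ((j**2 - 6*j) + j) = 8 + (j**2 - 5*j) = 8 + j**2 - 5*j)
U = 29/18 (U = 32/(8 + (-3)**2 - 5*(-3)) + 22/36 = 32/(8 + 9 + 15) + 22*(1/36) = 32/32 + 11/18 = 32*(1/32) + 11/18 = 1 + 11/18 = 29/18 ≈ 1.6111)
17022 - 522*U = 17022 - 522*29/18 = 17022 - 841 = 16181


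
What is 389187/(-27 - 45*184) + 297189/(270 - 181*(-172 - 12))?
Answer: -1177535035/30988802 ≈ -37.999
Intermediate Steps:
389187/(-27 - 45*184) + 297189/(270 - 181*(-172 - 12)) = 389187/(-27 - 8280) + 297189/(270 - 181*(-184)) = 389187/(-8307) + 297189/(270 + 33304) = 389187*(-1/8307) + 297189/33574 = -43243/923 + 297189*(1/33574) = -43243/923 + 297189/33574 = -1177535035/30988802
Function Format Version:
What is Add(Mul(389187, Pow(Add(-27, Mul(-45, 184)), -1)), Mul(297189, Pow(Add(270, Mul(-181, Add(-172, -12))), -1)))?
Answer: Rational(-1177535035, 30988802) ≈ -37.999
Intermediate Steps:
Add(Mul(389187, Pow(Add(-27, Mul(-45, 184)), -1)), Mul(297189, Pow(Add(270, Mul(-181, Add(-172, -12))), -1))) = Add(Mul(389187, Pow(Add(-27, -8280), -1)), Mul(297189, Pow(Add(270, Mul(-181, -184)), -1))) = Add(Mul(389187, Pow(-8307, -1)), Mul(297189, Pow(Add(270, 33304), -1))) = Add(Mul(389187, Rational(-1, 8307)), Mul(297189, Pow(33574, -1))) = Add(Rational(-43243, 923), Mul(297189, Rational(1, 33574))) = Add(Rational(-43243, 923), Rational(297189, 33574)) = Rational(-1177535035, 30988802)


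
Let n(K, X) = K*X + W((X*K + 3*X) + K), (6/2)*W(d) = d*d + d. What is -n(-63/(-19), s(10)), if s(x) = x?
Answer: -551692/361 ≈ -1528.2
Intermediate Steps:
W(d) = d/3 + d**2/3 (W(d) = (d*d + d)/3 = (d**2 + d)/3 = (d + d**2)/3 = d/3 + d**2/3)
n(K, X) = K*X + (K + 3*X + K*X)*(1 + K + 3*X + K*X)/3 (n(K, X) = K*X + ((X*K + 3*X) + K)*(1 + ((X*K + 3*X) + K))/3 = K*X + ((K*X + 3*X) + K)*(1 + ((K*X + 3*X) + K))/3 = K*X + ((3*X + K*X) + K)*(1 + ((3*X + K*X) + K))/3 = K*X + (K + 3*X + K*X)*(1 + (K + 3*X + K*X))/3 = K*X + (K + 3*X + K*X)*(1 + K + 3*X + K*X)/3)
-n(-63/(-19), s(10)) = -(-63/(-19)*10 + (-63/(-19) + 3*10 - 63/(-19)*10)*(1 - 63/(-19) + 3*10 - 63/(-19)*10)/3) = -(-63*(-1/19)*10 + (-63*(-1/19) + 30 - 63*(-1/19)*10)*(1 - 63*(-1/19) + 30 - 63*(-1/19)*10)/3) = -((63/19)*10 + (63/19 + 30 + (63/19)*10)*(1 + 63/19 + 30 + (63/19)*10)/3) = -(630/19 + (63/19 + 30 + 630/19)*(1 + 63/19 + 30 + 630/19)/3) = -(630/19 + (1/3)*(1263/19)*(1282/19)) = -(630/19 + 539722/361) = -1*551692/361 = -551692/361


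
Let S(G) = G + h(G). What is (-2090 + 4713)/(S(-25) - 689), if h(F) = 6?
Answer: -2623/708 ≈ -3.7048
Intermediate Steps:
S(G) = 6 + G (S(G) = G + 6 = 6 + G)
(-2090 + 4713)/(S(-25) - 689) = (-2090 + 4713)/((6 - 25) - 689) = 2623/(-19 - 689) = 2623/(-708) = 2623*(-1/708) = -2623/708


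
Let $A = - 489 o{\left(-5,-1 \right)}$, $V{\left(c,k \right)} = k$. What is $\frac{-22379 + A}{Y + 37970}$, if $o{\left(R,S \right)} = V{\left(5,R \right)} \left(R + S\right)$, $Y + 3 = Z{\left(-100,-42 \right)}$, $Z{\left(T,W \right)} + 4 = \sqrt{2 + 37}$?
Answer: $- \frac{1406491187}{1441189330} + \frac{37049 \sqrt{39}}{1441189330} \approx -0.97576$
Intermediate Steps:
$Z{\left(T,W \right)} = -4 + \sqrt{39}$ ($Z{\left(T,W \right)} = -4 + \sqrt{2 + 37} = -4 + \sqrt{39}$)
$Y = -7 + \sqrt{39}$ ($Y = -3 - \left(4 - \sqrt{39}\right) = -7 + \sqrt{39} \approx -0.755$)
$o{\left(R,S \right)} = R \left(R + S\right)$
$A = -14670$ ($A = - 489 \left(- 5 \left(-5 - 1\right)\right) = - 489 \left(\left(-5\right) \left(-6\right)\right) = \left(-489\right) 30 = -14670$)
$\frac{-22379 + A}{Y + 37970} = \frac{-22379 - 14670}{\left(-7 + \sqrt{39}\right) + 37970} = - \frac{37049}{37963 + \sqrt{39}}$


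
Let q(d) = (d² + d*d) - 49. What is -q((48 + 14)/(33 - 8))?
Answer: 22937/625 ≈ 36.699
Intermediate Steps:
q(d) = -49 + 2*d² (q(d) = (d² + d²) - 49 = 2*d² - 49 = -49 + 2*d²)
-q((48 + 14)/(33 - 8)) = -(-49 + 2*((48 + 14)/(33 - 8))²) = -(-49 + 2*(62/25)²) = -(-49 + 2*(3844/625)) = -(-49 + 7688/625) = -1*(-22937/625) = 22937/625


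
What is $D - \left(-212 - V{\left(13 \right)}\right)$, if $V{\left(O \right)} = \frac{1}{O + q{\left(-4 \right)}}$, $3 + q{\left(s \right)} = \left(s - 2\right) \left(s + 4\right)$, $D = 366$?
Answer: $\frac{5781}{10} \approx 578.1$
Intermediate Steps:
$q{\left(s \right)} = -3 + \left(-2 + s\right) \left(4 + s\right)$ ($q{\left(s \right)} = -3 + \left(s - 2\right) \left(s + 4\right) = -3 + \left(-2 + s\right) \left(4 + s\right)$)
$V{\left(O \right)} = \frac{1}{-3 + O}$ ($V{\left(O \right)} = \frac{1}{O + \left(-11 + \left(-4\right)^{2} + 2 \left(-4\right)\right)} = \frac{1}{O - 3} = \frac{1}{-3 + O}$)
$D - \left(-212 - V{\left(13 \right)}\right) = 366 - \left(-212 - \frac{1}{-3 + 13}\right) = 366 - \left(-212 - \frac{1}{10}\right) = 366 - - \frac{2121}{10} = 366 + \frac{2121}{10} = \frac{5781}{10}$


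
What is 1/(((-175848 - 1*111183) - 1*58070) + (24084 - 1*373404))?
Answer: -1/694421 ≈ -1.4400e-6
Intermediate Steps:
1/(((-175848 - 1*111183) - 1*58070) + (24084 - 1*373404)) = 1/(((-175848 - 111183) - 58070) + (24084 - 373404)) = 1/((-287031 - 58070) - 349320) = 1/(-345101 - 349320) = 1/(-694421) = -1/694421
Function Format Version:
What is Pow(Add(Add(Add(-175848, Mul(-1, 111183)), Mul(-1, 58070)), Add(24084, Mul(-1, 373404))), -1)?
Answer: Rational(-1, 694421) ≈ -1.4400e-6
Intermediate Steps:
Pow(Add(Add(Add(-175848, Mul(-1, 111183)), Mul(-1, 58070)), Add(24084, Mul(-1, 373404))), -1) = Pow(Add(Add(Add(-175848, -111183), -58070), Add(24084, -373404)), -1) = Pow(Add(Add(-287031, -58070), -349320), -1) = Pow(Add(-345101, -349320), -1) = Pow(-694421, -1) = Rational(-1, 694421)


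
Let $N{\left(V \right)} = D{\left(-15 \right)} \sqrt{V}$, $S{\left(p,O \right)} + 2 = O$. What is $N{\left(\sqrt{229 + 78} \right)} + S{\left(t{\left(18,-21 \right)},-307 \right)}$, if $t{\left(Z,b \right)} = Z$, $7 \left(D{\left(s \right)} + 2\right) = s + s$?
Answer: $-309 - \frac{44 \sqrt[4]{307}}{7} \approx -335.31$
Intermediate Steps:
$D{\left(s \right)} = -2 + \frac{2 s}{7}$ ($D{\left(s \right)} = -2 + \frac{s + s}{7} = -2 + \frac{2 s}{7}$)
$S{\left(p,O \right)} = -2 + O$
$N{\left(V \right)} = - \frac{44 \sqrt{V}}{7}$ ($N{\left(V \right)} = \left(-2 + \frac{2}{7} \left(-15\right)\right) \sqrt{V} = \left(-2 - \frac{30}{7}\right) \sqrt{V} = - \frac{44 \sqrt{V}}{7}$)
$N{\left(\sqrt{229 + 78} \right)} + S{\left(t{\left(18,-21 \right)},-307 \right)} = - \frac{44 \sqrt{\sqrt{229 + 78}}}{7} - 309 = - \frac{44 \sqrt{\sqrt{307}}}{7} - 309 = - \frac{44 \sqrt[4]{307}}{7} - 309 = -309 - \frac{44 \sqrt[4]{307}}{7}$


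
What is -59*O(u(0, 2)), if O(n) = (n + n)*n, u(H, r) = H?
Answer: 0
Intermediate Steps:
O(n) = 2*n**2 (O(n) = (2*n)*n = 2*n**2)
-59*O(u(0, 2)) = -118*0**2 = -118*0 = -59*0 = 0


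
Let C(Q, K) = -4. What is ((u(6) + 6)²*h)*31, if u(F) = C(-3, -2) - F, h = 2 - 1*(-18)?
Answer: 9920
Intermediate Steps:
h = 20 (h = 2 + 18 = 20)
u(F) = -4 - F
((u(6) + 6)²*h)*31 = (((-4 - 1*6) + 6)²*20)*31 = (((-4 - 6) + 6)²*20)*31 = ((-10 + 6)²*20)*31 = ((-4)²*20)*31 = (16*20)*31 = 320*31 = 9920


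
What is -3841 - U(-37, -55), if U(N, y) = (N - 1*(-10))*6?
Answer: -3679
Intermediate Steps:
U(N, y) = 60 + 6*N (U(N, y) = (N + 10)*6 = (10 + N)*6 = 60 + 6*N)
-3841 - U(-37, -55) = -3841 - (60 + 6*(-37)) = -3841 - (60 - 222) = -3841 - 1*(-162) = -3841 + 162 = -3679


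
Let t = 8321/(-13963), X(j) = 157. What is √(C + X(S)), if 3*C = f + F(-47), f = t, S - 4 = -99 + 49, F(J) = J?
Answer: √247647390999/41889 ≈ 11.880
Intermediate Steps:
S = -46 (S = 4 + (-99 + 49) = 4 - 50 = -46)
t = -8321/13963 (t = 8321*(-1/13963) = -8321/13963 ≈ -0.59593)
f = -8321/13963 ≈ -0.59593
C = -664582/41889 (C = (-8321/13963 - 47)/3 = (⅓)*(-664582/13963) = -664582/41889 ≈ -15.865)
√(C + X(S)) = √(-664582/41889 + 157) = √(5911991/41889) = √247647390999/41889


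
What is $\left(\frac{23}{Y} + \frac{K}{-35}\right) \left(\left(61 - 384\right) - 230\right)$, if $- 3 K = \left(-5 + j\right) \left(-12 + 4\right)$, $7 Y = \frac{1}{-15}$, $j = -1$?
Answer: $\frac{6676211}{5} \approx 1.3352 \cdot 10^{6}$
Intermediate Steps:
$Y = - \frac{1}{105}$ ($Y = \frac{1}{7 \left(-15\right)} = \frac{1}{7} \left(- \frac{1}{15}\right) = - \frac{1}{105} \approx -0.0095238$)
$K = -16$ ($K = - \frac{\left(-5 - 1\right) \left(-12 + 4\right)}{3} = - \frac{\left(-6\right) \left(-8\right)}{3} = \left(- \frac{1}{3}\right) 48 = -16$)
$\left(\frac{23}{Y} + \frac{K}{-35}\right) \left(\left(61 - 384\right) - 230\right) = \left(\frac{23}{- \frac{1}{105}} - \frac{16}{-35}\right) \left(\left(61 - 384\right) - 230\right) = \left(23 \left(-105\right) - - \frac{16}{35}\right) \left(-323 - 230\right) = \left(-2415 + \frac{16}{35}\right) \left(-553\right) = \left(- \frac{84509}{35}\right) \left(-553\right) = \frac{6676211}{5}$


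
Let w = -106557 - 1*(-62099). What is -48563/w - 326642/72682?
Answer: -5496097035/1615648178 ≈ -3.4018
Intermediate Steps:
w = -44458 (w = -106557 + 62099 = -44458)
-48563/w - 326642/72682 = -48563/(-44458) - 326642/72682 = -48563*(-1/44458) - 326642*1/72682 = 48563/44458 - 163321/36341 = -5496097035/1615648178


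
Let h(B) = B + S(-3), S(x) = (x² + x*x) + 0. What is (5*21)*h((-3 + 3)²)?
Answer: 1890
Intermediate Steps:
S(x) = 2*x² (S(x) = (x² + x²) + 0 = 2*x² + 0 = 2*x²)
h(B) = 18 + B (h(B) = B + 2*(-3)² = B + 2*9 = B + 18 = 18 + B)
(5*21)*h((-3 + 3)²) = (5*21)*(18 + (-3 + 3)²) = 105*(18 + 0²) = 105*(18 + 0) = 105*18 = 1890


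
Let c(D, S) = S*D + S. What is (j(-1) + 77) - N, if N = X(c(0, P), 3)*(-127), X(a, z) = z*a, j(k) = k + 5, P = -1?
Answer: -300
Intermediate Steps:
c(D, S) = S + D*S (c(D, S) = D*S + S = S + D*S)
j(k) = 5 + k
X(a, z) = a*z
N = 381 (N = (-(1 + 0)*3)*(-127) = (-1*1*3)*(-127) = -1*3*(-127) = -3*(-127) = 381)
(j(-1) + 77) - N = ((5 - 1) + 77) - 1*381 = (4 + 77) - 381 = 81 - 381 = -300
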